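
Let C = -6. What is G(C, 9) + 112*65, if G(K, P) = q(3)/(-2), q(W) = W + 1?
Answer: 7278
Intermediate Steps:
q(W) = 1 + W
G(K, P) = -2 (G(K, P) = (1 + 3)/(-2) = 4*(-½) = -2)
G(C, 9) + 112*65 = -2 + 112*65 = -2 + 7280 = 7278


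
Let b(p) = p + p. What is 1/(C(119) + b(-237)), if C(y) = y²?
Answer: 1/13687 ≈ 7.3062e-5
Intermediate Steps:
b(p) = 2*p
1/(C(119) + b(-237)) = 1/(119² + 2*(-237)) = 1/(14161 - 474) = 1/13687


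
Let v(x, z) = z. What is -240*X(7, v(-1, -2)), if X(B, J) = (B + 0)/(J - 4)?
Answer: 280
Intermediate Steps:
X(B, J) = B/(-4 + J)
-240*X(7, v(-1, -2)) = -1680/(-4 - 2) = -1680/(-6) = -1680*(-1)/6 = -240*(-7/6) = 280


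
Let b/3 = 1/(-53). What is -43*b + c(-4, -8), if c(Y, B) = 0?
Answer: 129/53 ≈ 2.4340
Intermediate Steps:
b = -3/53 (b = 3/(-53) = 3*(-1/53) = -3/53 ≈ -0.056604)
-43*b + c(-4, -8) = -43*(-3/53) + 0 = 129/53 + 0 = 129/53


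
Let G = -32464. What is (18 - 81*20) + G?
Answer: -34066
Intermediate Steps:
(18 - 81*20) + G = (18 - 81*20) - 32464 = (18 - 1620) - 32464 = -1602 - 32464 = -34066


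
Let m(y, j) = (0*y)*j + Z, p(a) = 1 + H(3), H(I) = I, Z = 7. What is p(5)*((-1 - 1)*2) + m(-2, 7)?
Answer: -9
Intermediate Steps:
p(a) = 4 (p(a) = 1 + 3 = 4)
m(y, j) = 7 (m(y, j) = (0*y)*j + 7 = 0*j + 7 = 0 + 7 = 7)
p(5)*((-1 - 1)*2) + m(-2, 7) = 4*((-1 - 1)*2) + 7 = 4*(-2*2) + 7 = 4*(-4) + 7 = -16 + 7 = -9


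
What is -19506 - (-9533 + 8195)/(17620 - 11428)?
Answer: -20129969/1032 ≈ -19506.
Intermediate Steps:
-19506 - (-9533 + 8195)/(17620 - 11428) = -19506 - (-1338)/6192 = -19506 - 1*(-223/1032) = -19506 + 223/1032 = -20129969/1032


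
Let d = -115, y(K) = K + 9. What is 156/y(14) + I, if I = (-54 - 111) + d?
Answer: -6284/23 ≈ -273.22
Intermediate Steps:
y(K) = 9 + K
I = -280 (I = (-54 - 111) - 115 = -165 - 115 = -280)
156/y(14) + I = 156/(9 + 14) - 280 = 156/23 - 280 = -6284/23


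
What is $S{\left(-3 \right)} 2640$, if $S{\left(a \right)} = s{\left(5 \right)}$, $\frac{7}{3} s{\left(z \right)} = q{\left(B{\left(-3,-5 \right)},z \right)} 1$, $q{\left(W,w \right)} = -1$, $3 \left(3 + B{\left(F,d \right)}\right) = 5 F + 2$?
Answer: $- \frac{7920}{7} \approx -1131.4$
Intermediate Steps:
$B{\left(F,d \right)} = - \frac{7}{3} + \frac{5 F}{3}$ ($B{\left(F,d \right)} = -3 + \frac{5 F + 2}{3} = -3 + \frac{2 + 5 F}{3} = -3 + \left(\frac{2}{3} + \frac{5 F}{3}\right) = - \frac{7}{3} + \frac{5 F}{3}$)
$s{\left(z \right)} = - \frac{3}{7}$ ($s{\left(z \right)} = \frac{3 \left(\left(-1\right) 1\right)}{7} = \frac{3}{7} \left(-1\right) = - \frac{3}{7}$)
$S{\left(a \right)} = - \frac{3}{7}$
$S{\left(-3 \right)} 2640 = \left(- \frac{3}{7}\right) 2640 = - \frac{7920}{7}$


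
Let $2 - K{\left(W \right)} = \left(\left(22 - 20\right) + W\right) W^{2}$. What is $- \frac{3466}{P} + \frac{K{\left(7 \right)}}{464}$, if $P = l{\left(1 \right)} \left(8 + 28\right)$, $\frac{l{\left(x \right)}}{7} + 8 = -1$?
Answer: $\frac{153143}{263088} \approx 0.5821$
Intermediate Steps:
$l{\left(x \right)} = -63$ ($l{\left(x \right)} = -56 + 7 \left(-1\right) = -56 - 7 = -63$)
$K{\left(W \right)} = 2 - W^{2} \left(2 + W\right)$ ($K{\left(W \right)} = 2 - \left(\left(22 - 20\right) + W\right) W^{2} = 2 - \left(2 + W\right) W^{2} = 2 - W^{2} \left(2 + W\right)$)
$P = -2268$ ($P = - 63 \left(8 + 28\right) = \left(-63\right) 36 = -2268$)
$- \frac{3466}{P} + \frac{K{\left(7 \right)}}{464} = - \frac{3466}{-2268} + \frac{2 - 7^{3} - 2 \cdot 7^{2}}{464} = \left(-3466\right) \left(- \frac{1}{2268}\right) + \left(2 - 343 - 98\right) \frac{1}{464} = \frac{1733}{1134} + \left(2 - 343 - 98\right) \frac{1}{464} = \frac{1733}{1134} - \frac{439}{464} = \frac{153143}{263088}$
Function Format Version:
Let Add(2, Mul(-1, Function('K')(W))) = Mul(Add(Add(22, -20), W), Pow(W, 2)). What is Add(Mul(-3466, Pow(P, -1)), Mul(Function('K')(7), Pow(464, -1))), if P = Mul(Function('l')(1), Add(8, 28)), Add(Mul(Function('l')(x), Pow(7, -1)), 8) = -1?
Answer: Rational(153143, 263088) ≈ 0.58210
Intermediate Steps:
Function('l')(x) = -63 (Function('l')(x) = Add(-56, Mul(7, -1)) = Add(-56, -7) = -63)
Function('K')(W) = Add(2, Mul(-1, Pow(W, 2), Add(2, W))) (Function('K')(W) = Add(2, Mul(-1, Mul(Add(Add(22, -20), W), Pow(W, 2)))) = Add(2, Mul(-1, Mul(Add(2, W), Pow(W, 2)))) = Add(2, Mul(-1, Mul(Pow(W, 2), Add(2, W)))) = Add(2, Mul(-1, Pow(W, 2), Add(2, W))))
P = -2268 (P = Mul(-63, Add(8, 28)) = Mul(-63, 36) = -2268)
Add(Mul(-3466, Pow(P, -1)), Mul(Function('K')(7), Pow(464, -1))) = Add(Mul(-3466, Pow(-2268, -1)), Mul(Add(2, Mul(-1, Pow(7, 3)), Mul(-2, Pow(7, 2))), Pow(464, -1))) = Add(Mul(-3466, Rational(-1, 2268)), Mul(Add(2, Mul(-1, 343), Mul(-2, 49)), Rational(1, 464))) = Add(Rational(1733, 1134), Mul(Add(2, -343, -98), Rational(1, 464))) = Add(Rational(1733, 1134), Mul(-439, Rational(1, 464))) = Add(Rational(1733, 1134), Rational(-439, 464)) = Rational(153143, 263088)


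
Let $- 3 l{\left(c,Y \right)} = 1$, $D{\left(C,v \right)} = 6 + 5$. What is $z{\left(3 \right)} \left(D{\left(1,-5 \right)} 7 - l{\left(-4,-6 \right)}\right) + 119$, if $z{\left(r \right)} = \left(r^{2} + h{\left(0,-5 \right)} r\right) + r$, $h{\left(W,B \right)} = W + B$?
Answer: $-113$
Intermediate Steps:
$D{\left(C,v \right)} = 11$
$l{\left(c,Y \right)} = - \frac{1}{3}$ ($l{\left(c,Y \right)} = \left(- \frac{1}{3}\right) 1 = - \frac{1}{3}$)
$h{\left(W,B \right)} = B + W$
$z{\left(r \right)} = r^{2} - 4 r$ ($z{\left(r \right)} = \left(r^{2} + \left(-5 + 0\right) r\right) + r = \left(r^{2} - 5 r\right) + r = r^{2} - 4 r$)
$z{\left(3 \right)} \left(D{\left(1,-5 \right)} 7 - l{\left(-4,-6 \right)}\right) + 119 = 3 \left(-4 + 3\right) \left(11 \cdot 7 - - \frac{1}{3}\right) + 119 = 3 \left(-1\right) \left(77 + \frac{1}{3}\right) + 119 = \left(-3\right) \frac{232}{3} + 119 = -232 + 119 = -113$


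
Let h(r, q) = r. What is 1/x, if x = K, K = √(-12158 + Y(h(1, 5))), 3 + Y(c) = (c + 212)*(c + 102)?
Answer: √9778/9778 ≈ 0.010113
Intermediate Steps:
Y(c) = -3 + (102 + c)*(212 + c) (Y(c) = -3 + (c + 212)*(c + 102) = -3 + (212 + c)*(102 + c) = -3 + (102 + c)*(212 + c))
K = √9778 (K = √(-12158 + (21621 + 1² + 314*1)) = √(-12158 + (21621 + 1 + 314)) = √(-12158 + 21936) = √9778 ≈ 98.884)
x = √9778 ≈ 98.884
1/x = 1/(√9778) = √9778/9778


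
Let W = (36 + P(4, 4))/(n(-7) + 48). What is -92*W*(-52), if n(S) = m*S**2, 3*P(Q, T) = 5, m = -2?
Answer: -270296/75 ≈ -3603.9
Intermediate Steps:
P(Q, T) = 5/3 (P(Q, T) = (1/3)*5 = 5/3)
n(S) = -2*S**2
W = -113/150 (W = (36 + 5/3)/(-2*(-7)**2 + 48) = 113/(3*(-2*49 + 48)) = 113/(3*(-98 + 48)) = (113/3)/(-50) = (113/3)*(-1/50) = -113/150 ≈ -0.75333)
-92*W*(-52) = -92*(-113/150)*(-52) = (5198/75)*(-52) = -270296/75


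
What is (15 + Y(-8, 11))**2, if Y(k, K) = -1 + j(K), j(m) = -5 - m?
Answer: 4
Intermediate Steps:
Y(k, K) = -6 - K (Y(k, K) = -1 + (-5 - K) = -6 - K)
(15 + Y(-8, 11))**2 = (15 + (-6 - 1*11))**2 = (15 + (-6 - 11))**2 = (15 - 17)**2 = (-2)**2 = 4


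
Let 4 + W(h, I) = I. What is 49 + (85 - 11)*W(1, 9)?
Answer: 419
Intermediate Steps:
W(h, I) = -4 + I
49 + (85 - 11)*W(1, 9) = 49 + (85 - 11)*(-4 + 9) = 49 + 74*5 = 49 + 370 = 419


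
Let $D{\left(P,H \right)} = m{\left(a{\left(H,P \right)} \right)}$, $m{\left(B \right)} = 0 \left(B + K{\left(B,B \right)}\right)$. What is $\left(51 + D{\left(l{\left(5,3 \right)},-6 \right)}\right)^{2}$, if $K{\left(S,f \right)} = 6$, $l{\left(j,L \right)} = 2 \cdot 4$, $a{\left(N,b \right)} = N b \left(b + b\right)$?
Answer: $2601$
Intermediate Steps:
$a{\left(N,b \right)} = 2 N b^{2}$ ($a{\left(N,b \right)} = N b 2 b = 2 N b^{2}$)
$l{\left(j,L \right)} = 8$
$m{\left(B \right)} = 0$ ($m{\left(B \right)} = 0 \left(B + 6\right) = 0 \left(6 + B\right) = 0$)
$D{\left(P,H \right)} = 0$
$\left(51 + D{\left(l{\left(5,3 \right)},-6 \right)}\right)^{2} = \left(51 + 0\right)^{2} = 51^{2} = 2601$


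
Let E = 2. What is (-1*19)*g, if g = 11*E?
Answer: -418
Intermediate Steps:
g = 22 (g = 11*2 = 22)
(-1*19)*g = -1*19*22 = -19*22 = -418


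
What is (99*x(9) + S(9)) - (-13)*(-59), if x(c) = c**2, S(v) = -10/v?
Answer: 65258/9 ≈ 7250.9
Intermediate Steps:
(99*x(9) + S(9)) - (-13)*(-59) = (99*9**2 - 10/9) - (-13)*(-59) = (99*81 - 10*1/9) - 1*767 = (8019 - 10/9) - 767 = 72161/9 - 767 = 65258/9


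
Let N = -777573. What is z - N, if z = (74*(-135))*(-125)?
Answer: 2026323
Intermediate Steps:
z = 1248750 (z = -9990*(-125) = 1248750)
z - N = 1248750 - 1*(-777573) = 1248750 + 777573 = 2026323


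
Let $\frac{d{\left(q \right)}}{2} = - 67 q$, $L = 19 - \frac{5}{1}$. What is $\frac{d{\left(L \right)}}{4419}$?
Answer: $- \frac{1876}{4419} \approx -0.42453$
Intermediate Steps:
$L = 14$ ($L = 19 - 5 = 14$)
$d{\left(q \right)} = - 134 q$ ($d{\left(q \right)} = 2 \left(- 67 q\right) = - 134 q$)
$\frac{d{\left(L \right)}}{4419} = \frac{\left(-134\right) 14}{4419} = \left(-1876\right) \frac{1}{4419} = - \frac{1876}{4419}$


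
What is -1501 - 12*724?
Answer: -10189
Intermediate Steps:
-1501 - 12*724 = -1501 - 8688 = -10189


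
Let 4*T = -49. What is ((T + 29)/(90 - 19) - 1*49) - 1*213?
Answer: -74341/284 ≈ -261.76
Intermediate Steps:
T = -49/4 (T = (¼)*(-49) = -49/4 ≈ -12.250)
((T + 29)/(90 - 19) - 1*49) - 1*213 = ((-49/4 + 29)/(90 - 19) - 1*49) - 1*213 = ((67/4)/71 - 49) - 213 = ((67/4)*(1/71) - 49) - 213 = (67/284 - 49) - 213 = -13849/284 - 213 = -74341/284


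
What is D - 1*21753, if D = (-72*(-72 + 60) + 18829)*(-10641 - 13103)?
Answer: -467612345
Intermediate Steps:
D = -467590592 (D = (-72*(-12) + 18829)*(-23744) = (864 + 18829)*(-23744) = 19693*(-23744) = -467590592)
D - 1*21753 = -467590592 - 1*21753 = -467590592 - 21753 = -467612345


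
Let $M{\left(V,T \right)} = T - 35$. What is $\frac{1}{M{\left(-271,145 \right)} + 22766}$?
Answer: $\frac{1}{22876} \approx 4.3714 \cdot 10^{-5}$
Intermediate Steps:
$M{\left(V,T \right)} = -35 + T$ ($M{\left(V,T \right)} = T - 35 = -35 + T$)
$\frac{1}{M{\left(-271,145 \right)} + 22766} = \frac{1}{\left(-35 + 145\right) + 22766} = \frac{1}{110 + 22766} = \frac{1}{22876}$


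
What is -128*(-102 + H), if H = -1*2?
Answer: 13312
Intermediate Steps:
H = -2
-128*(-102 + H) = -128*(-102 - 2) = -128*(-104) = 13312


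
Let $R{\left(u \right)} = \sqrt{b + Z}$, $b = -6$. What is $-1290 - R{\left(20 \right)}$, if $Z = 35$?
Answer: $-1290 - \sqrt{29} \approx -1295.4$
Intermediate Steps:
$R{\left(u \right)} = \sqrt{29}$ ($R{\left(u \right)} = \sqrt{-6 + 35} = \sqrt{29}$)
$-1290 - R{\left(20 \right)} = -1290 - \sqrt{29}$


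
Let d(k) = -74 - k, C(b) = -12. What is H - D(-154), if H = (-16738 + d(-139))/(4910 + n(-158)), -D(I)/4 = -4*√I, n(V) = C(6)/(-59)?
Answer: -983707/289702 - 16*I*√154 ≈ -3.3956 - 198.55*I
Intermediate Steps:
n(V) = 12/59 (n(V) = -12/(-59) = -12*(-1/59) = 12/59)
D(I) = 16*√I (D(I) = -(-16)*√I = 16*√I)
H = -983707/289702 (H = (-16738 + (-74 - 1*(-139)))/(4910 + 12/59) = (-16738 + (-74 + 139))/(289702/59) = (-16738 + 65)*(59/289702) = -16673*59/289702 = -983707/289702 ≈ -3.3956)
H - D(-154) = -983707/289702 - 16*√(-154) = -983707/289702 - 16*I*√154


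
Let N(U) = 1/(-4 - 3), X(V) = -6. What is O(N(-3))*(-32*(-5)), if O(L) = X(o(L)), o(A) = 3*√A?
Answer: -960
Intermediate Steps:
N(U) = -⅐ (N(U) = 1/(-7) = -⅐)
O(L) = -6
O(N(-3))*(-32*(-5)) = -(-192)*(-5) = -6*160 = -960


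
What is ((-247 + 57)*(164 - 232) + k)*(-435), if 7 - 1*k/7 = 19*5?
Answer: -5352240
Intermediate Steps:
k = -616 (k = 49 - 133*5 = 49 - 7*95 = 49 - 665 = -616)
((-247 + 57)*(164 - 232) + k)*(-435) = ((-247 + 57)*(164 - 232) - 616)*(-435) = (-190*(-68) - 616)*(-435) = (12920 - 616)*(-435) = 12304*(-435) = -5352240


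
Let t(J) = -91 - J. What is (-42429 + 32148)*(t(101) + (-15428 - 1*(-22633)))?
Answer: -72100653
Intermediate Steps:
(-42429 + 32148)*(t(101) + (-15428 - 1*(-22633))) = (-42429 + 32148)*((-91 - 1*101) + (-15428 - 1*(-22633))) = -10281*((-91 - 101) + (-15428 + 22633)) = -10281*(-192 + 7205) = -10281*7013 = -72100653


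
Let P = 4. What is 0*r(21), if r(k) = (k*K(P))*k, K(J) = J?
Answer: 0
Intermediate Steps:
r(k) = 4*k² (r(k) = (k*4)*k = (4*k)*k = 4*k²)
0*r(21) = 0*(4*21²) = 0*(4*441) = 0*1764 = 0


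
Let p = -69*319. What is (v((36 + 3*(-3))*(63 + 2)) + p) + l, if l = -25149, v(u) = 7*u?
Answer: -34875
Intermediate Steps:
p = -22011
(v((36 + 3*(-3))*(63 + 2)) + p) + l = (7*((36 + 3*(-3))*(63 + 2)) - 22011) - 25149 = (7*((36 - 9)*65) - 22011) - 25149 = (7*(27*65) - 22011) - 25149 = (7*1755 - 22011) - 25149 = (12285 - 22011) - 25149 = -9726 - 25149 = -34875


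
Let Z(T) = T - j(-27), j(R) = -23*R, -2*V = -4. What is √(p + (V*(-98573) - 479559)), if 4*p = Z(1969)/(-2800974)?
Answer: I*√3878056145120322/75702 ≈ 822.62*I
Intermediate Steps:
V = 2 (V = -½*(-4) = 2)
Z(T) = -621 + T (Z(T) = T - (-23)*(-27) = T - 1*621 = T - 621 = -621 + T)
p = -337/2800974 (p = ((-621 + 1969)/(-2800974))/4 = (1348*(-1/2800974))/4 = (¼)*(-674/1400487) = -337/2800974 ≈ -0.00012032)
√(p + (V*(-98573) - 479559)) = √(-337/2800974 + (2*(-98573) - 479559)) = √(-337/2800974 + (-197146 - 479559)) = √(-337/2800974 - 676705) = √(-1895433111007/2800974) = I*√3878056145120322/75702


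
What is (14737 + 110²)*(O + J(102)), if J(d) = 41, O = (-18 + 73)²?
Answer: 82282242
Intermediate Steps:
O = 3025 (O = 55² = 3025)
(14737 + 110²)*(O + J(102)) = (14737 + 110²)*(3025 + 41) = (14737 + 12100)*3066 = 26837*3066 = 82282242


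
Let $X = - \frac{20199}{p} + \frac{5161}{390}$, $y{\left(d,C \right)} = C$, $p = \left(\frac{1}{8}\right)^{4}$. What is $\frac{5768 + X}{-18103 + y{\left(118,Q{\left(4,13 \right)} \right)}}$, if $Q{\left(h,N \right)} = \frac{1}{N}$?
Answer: $\frac{32264435879}{7060140} \approx 4569.9$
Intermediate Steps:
$p = \frac{1}{4096}$ ($p = \left(\frac{1}{8}\right)^{4} = \frac{1}{4096} \approx 0.00024414$)
$X = - \frac{2482052723}{30}$ ($X = - 20199 \frac{1}{\frac{1}{4096}} + \frac{5161}{390} = \left(-20199\right) 4096 + 5161 \cdot \frac{1}{390} = -82735104 + \frac{397}{30} = - \frac{2482052723}{30} \approx -8.2735 \cdot 10^{7}$)
$\frac{5768 + X}{-18103 + y{\left(118,Q{\left(4,13 \right)} \right)}} = \frac{5768 - \frac{2482052723}{30}}{-18103 + \frac{1}{13}} = - \frac{2481879683}{30 \left(-18103 + \frac{1}{13}\right)} = - \frac{2481879683}{30 \left(- \frac{235338}{13}\right)} = \left(- \frac{2481879683}{30}\right) \left(- \frac{13}{235338}\right) = \frac{32264435879}{7060140}$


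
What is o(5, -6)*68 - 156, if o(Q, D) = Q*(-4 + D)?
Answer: -3556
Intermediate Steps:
o(5, -6)*68 - 156 = (5*(-4 - 6))*68 - 156 = (5*(-10))*68 - 156 = -50*68 - 156 = -3400 - 156 = -3556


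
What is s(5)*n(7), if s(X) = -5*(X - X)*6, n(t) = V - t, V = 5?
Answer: 0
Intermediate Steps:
n(t) = 5 - t
s(X) = 0 (s(X) = -5*0*6 = 0*6 = 0)
s(5)*n(7) = 0*(5 - 1*7) = 0*(5 - 7) = 0*(-2) = 0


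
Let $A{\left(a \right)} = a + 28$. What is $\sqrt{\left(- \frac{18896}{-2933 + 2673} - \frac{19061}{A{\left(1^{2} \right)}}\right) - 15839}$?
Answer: $\frac{2 i \sqrt{14589185585}}{1885} \approx 128.15 i$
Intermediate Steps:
$A{\left(a \right)} = 28 + a$
$\sqrt{\left(- \frac{18896}{-2933 + 2673} - \frac{19061}{A{\left(1^{2} \right)}}\right) - 15839} = \sqrt{\left(- \frac{18896}{-2933 + 2673} - \frac{19061}{28 + 1^{2}}\right) - 15839} = \sqrt{\left(- \frac{18896}{-260} - \frac{19061}{28 + 1}\right) - 15839} = \sqrt{\left(\left(-18896\right) \left(- \frac{1}{260}\right) - \frac{19061}{29}\right) - 15839} = \sqrt{\left(\frac{4724}{65} - \frac{19061}{29}\right) - 15839} = \sqrt{- \frac{1101969}{1885} - 15839} = \sqrt{- \frac{30958484}{1885}} = \frac{2 i \sqrt{14589185585}}{1885}$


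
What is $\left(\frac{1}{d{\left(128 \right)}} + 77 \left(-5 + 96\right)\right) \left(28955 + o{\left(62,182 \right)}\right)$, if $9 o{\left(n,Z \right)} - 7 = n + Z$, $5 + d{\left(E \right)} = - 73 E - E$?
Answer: $\frac{17321566795948}{85293} \approx 2.0308 \cdot 10^{8}$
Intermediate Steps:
$d{\left(E \right)} = -5 - 74 E$
$o{\left(n,Z \right)} = \frac{7}{9} + \frac{Z}{9} + \frac{n}{9}$ ($o{\left(n,Z \right)} = \frac{7}{9} + \frac{n + Z}{9} = \frac{7}{9} + \frac{Z + n}{9} = \frac{7}{9} + \left(\frac{Z}{9} + \frac{n}{9}\right) = \frac{7}{9} + \frac{Z}{9} + \frac{n}{9}$)
$\left(\frac{1}{d{\left(128 \right)}} + 77 \left(-5 + 96\right)\right) \left(28955 + o{\left(62,182 \right)}\right) = \left(\frac{1}{-5 - 9472} + 77 \left(-5 + 96\right)\right) \left(28955 + \left(\frac{7}{9} + \frac{1}{9} \cdot 182 + \frac{1}{9} \cdot 62\right)\right) = \left(\frac{1}{-5 - 9472} + 77 \cdot 91\right) \left(28955 + \left(\frac{7}{9} + \frac{182}{9} + \frac{62}{9}\right)\right) = \left(\frac{1}{-9477} + 7007\right) \left(28955 + \frac{251}{9}\right) = \left(- \frac{1}{9477} + 7007\right) \frac{260846}{9} = \frac{66405338}{9477} \cdot \frac{260846}{9} = \frac{17321566795948}{85293}$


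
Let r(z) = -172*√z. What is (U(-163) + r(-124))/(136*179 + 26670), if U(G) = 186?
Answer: 93/25507 - 172*I*√31/25507 ≈ 0.0036461 - 0.037545*I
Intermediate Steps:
(U(-163) + r(-124))/(136*179 + 26670) = (186 - 344*I*√31)/(136*179 + 26670) = (186 - 344*I*√31)/(24344 + 26670) = (186 - 344*I*√31)/51014 = (186 - 344*I*√31)*(1/51014) = 93/25507 - 172*I*√31/25507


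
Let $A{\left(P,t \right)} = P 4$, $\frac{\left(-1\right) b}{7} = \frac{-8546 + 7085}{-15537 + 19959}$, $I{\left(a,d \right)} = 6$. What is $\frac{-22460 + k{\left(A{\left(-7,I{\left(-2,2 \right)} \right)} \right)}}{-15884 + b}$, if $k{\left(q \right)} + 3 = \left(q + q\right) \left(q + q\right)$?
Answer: $\frac{28487998}{23409607} \approx 1.2169$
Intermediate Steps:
$b = \frac{3409}{1474}$ ($b = - 7 \frac{-8546 + 7085}{-15537 + 19959} = - 7 \left(- \frac{1461}{4422}\right) = - 7 \left(\left(-1461\right) \frac{1}{4422}\right) = \left(-7\right) \left(- \frac{487}{1474}\right) = \frac{3409}{1474} \approx 2.3128$)
$A{\left(P,t \right)} = 4 P$
$k{\left(q \right)} = -3 + 4 q^{2}$ ($k{\left(q \right)} = -3 + \left(q + q\right) \left(q + q\right) = -3 + 2 q 2 q = -3 + 4 q^{2}$)
$\frac{-22460 + k{\left(A{\left(-7,I{\left(-2,2 \right)} \right)} \right)}}{-15884 + b} = \frac{-22460 - \left(3 - 4 \left(4 \left(-7\right)\right)^{2}\right)}{-15884 + \frac{3409}{1474}} = \frac{-22460 - \left(3 - 4 \left(-28\right)^{2}\right)}{- \frac{23409607}{1474}} = \left(-22460 + \left(-3 + 4 \cdot 784\right)\right) \left(- \frac{1474}{23409607}\right) = \left(-22460 + \left(-3 + 3136\right)\right) \left(- \frac{1474}{23409607}\right) = \left(-22460 + 3133\right) \left(- \frac{1474}{23409607}\right) = \left(-19327\right) \left(- \frac{1474}{23409607}\right) = \frac{28487998}{23409607}$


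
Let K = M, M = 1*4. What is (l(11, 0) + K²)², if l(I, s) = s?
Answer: 256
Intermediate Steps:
M = 4
K = 4
(l(11, 0) + K²)² = (0 + 4²)² = (0 + 16)² = 16² = 256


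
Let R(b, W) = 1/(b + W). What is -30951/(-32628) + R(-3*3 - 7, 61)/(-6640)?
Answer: 770677181/812437200 ≈ 0.94860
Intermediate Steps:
R(b, W) = 1/(W + b)
-30951/(-32628) + R(-3*3 - 7, 61)/(-6640) = -30951/(-32628) + 1/((61 + (-3*3 - 7))*(-6640)) = -30951*(-1/32628) - 1/6640/(61 + (-9 - 7)) = 10317/10876 - 1/6640/(61 - 16) = 10317/10876 - 1/6640/45 = 10317/10876 + (1/45)*(-1/6640) = 10317/10876 - 1/298800 = 770677181/812437200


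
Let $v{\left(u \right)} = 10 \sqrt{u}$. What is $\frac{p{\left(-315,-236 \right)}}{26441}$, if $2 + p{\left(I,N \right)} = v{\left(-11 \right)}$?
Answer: $- \frac{2}{26441} + \frac{10 i \sqrt{11}}{26441} \approx -7.564 \cdot 10^{-5} + 0.0012543 i$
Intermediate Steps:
$p{\left(I,N \right)} = -2 + 10 i \sqrt{11}$ ($p{\left(I,N \right)} = -2 + 10 \sqrt{-11} = -2 + 10 i \sqrt{11}$)
$\frac{p{\left(-315,-236 \right)}}{26441} = \frac{-2 + 10 i \sqrt{11}}{26441} = \left(-2 + 10 i \sqrt{11}\right) \frac{1}{26441} = - \frac{2}{26441} + \frac{10 i \sqrt{11}}{26441}$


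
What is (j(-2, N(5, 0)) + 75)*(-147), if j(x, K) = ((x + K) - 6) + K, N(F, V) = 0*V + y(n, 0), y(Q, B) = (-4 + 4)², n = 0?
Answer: -9849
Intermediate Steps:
y(Q, B) = 0 (y(Q, B) = 0² = 0)
N(F, V) = 0 (N(F, V) = 0*V + 0 = 0 + 0 = 0)
j(x, K) = -6 + x + 2*K (j(x, K) = ((K + x) - 6) + K = (-6 + K + x) + K = -6 + x + 2*K)
(j(-2, N(5, 0)) + 75)*(-147) = ((-6 - 2 + 2*0) + 75)*(-147) = ((-6 - 2 + 0) + 75)*(-147) = (-8 + 75)*(-147) = 67*(-147) = -9849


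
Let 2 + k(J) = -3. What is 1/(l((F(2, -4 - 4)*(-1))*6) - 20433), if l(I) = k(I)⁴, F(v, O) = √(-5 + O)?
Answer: -1/19808 ≈ -5.0485e-5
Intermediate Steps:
k(J) = -5 (k(J) = -2 - 3 = -5)
l(I) = 625 (l(I) = (-5)⁴ = 625)
1/(l((F(2, -4 - 4)*(-1))*6) - 20433) = 1/(625 - 20433) = 1/(-19808) = -1/19808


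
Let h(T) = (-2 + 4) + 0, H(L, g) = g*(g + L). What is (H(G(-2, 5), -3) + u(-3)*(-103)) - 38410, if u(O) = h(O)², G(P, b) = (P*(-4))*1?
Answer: -38837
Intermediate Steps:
G(P, b) = -4*P (G(P, b) = -4*P*1 = -4*P)
H(L, g) = g*(L + g)
h(T) = 2 (h(T) = 2 + 0 = 2)
u(O) = 4 (u(O) = 2² = 4)
(H(G(-2, 5), -3) + u(-3)*(-103)) - 38410 = (-3*(-4*(-2) - 3) + 4*(-103)) - 38410 = (-3*(8 - 3) - 412) - 38410 = (-3*5 - 412) - 38410 = (-15 - 412) - 38410 = -427 - 38410 = -38837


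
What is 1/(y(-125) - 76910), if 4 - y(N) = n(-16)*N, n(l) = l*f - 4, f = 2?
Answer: -1/81406 ≈ -1.2284e-5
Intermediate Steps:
n(l) = -4 + 2*l (n(l) = l*2 - 4 = 2*l - 4 = -4 + 2*l)
y(N) = 4 + 36*N (y(N) = 4 - (-4 + 2*(-16))*N = 4 - (-4 - 32)*N = 4 - (-36)*N = 4 + 36*N)
1/(y(-125) - 76910) = 1/((4 + 36*(-125)) - 76910) = 1/((4 - 4500) - 76910) = 1/(-4496 - 76910) = 1/(-81406) = -1/81406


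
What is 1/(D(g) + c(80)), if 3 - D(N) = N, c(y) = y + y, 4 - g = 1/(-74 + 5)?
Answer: 69/10970 ≈ 0.0062899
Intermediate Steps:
g = 277/69 (g = 4 - 1/(-74 + 5) = 4 - 1/(-69) = 4 - 1*(-1/69) = 4 + 1/69 = 277/69 ≈ 4.0145)
c(y) = 2*y
D(N) = 3 - N
1/(D(g) + c(80)) = 1/((3 - 1*277/69) + 2*80) = 1/((3 - 277/69) + 160) = 1/(-70/69 + 160) = 1/(10970/69) = 69/10970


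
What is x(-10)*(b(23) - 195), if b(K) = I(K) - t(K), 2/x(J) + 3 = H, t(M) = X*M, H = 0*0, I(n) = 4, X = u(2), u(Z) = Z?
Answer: 158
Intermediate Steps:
X = 2
H = 0
t(M) = 2*M
x(J) = -⅔ (x(J) = 2/(-3 + 0) = 2/(-3) = 2*(-⅓) = -⅔)
b(K) = 4 - 2*K
x(-10)*(b(23) - 195) = -2*((4 - 2*23) - 195)/3 = -2*((4 - 46) - 195)/3 = -2*(-42 - 195)/3 = -⅔*(-237) = 158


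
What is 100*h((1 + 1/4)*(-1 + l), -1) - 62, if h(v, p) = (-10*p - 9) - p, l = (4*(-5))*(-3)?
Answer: 138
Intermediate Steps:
l = 60 (l = -20*(-3) = 60)
h(v, p) = -9 - 11*p (h(v, p) = (-9 - 10*p) - p = -9 - 11*p)
100*h((1 + 1/4)*(-1 + l), -1) - 62 = 100*(-9 - 11*(-1)) - 62 = 100*(-9 + 11) - 62 = 100*2 - 62 = 200 - 62 = 138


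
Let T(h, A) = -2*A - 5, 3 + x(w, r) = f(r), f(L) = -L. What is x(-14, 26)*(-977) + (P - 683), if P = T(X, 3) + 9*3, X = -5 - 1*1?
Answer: 27666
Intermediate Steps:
X = -6 (X = -5 - 1 = -6)
x(w, r) = -3 - r
T(h, A) = -5 - 2*A
P = 16 (P = (-5 - 2*3) + 9*3 = (-5 - 6) + 27 = -11 + 27 = 16)
x(-14, 26)*(-977) + (P - 683) = (-3 - 1*26)*(-977) + (16 - 683) = (-3 - 26)*(-977) - 667 = -29*(-977) - 667 = 28333 - 667 = 27666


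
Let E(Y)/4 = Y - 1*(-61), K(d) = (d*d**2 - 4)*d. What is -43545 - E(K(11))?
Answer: -102177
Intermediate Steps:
K(d) = d*(-4 + d**3) (K(d) = (d**3 - 4)*d = (-4 + d**3)*d = d*(-4 + d**3))
E(Y) = 244 + 4*Y (E(Y) = 4*(Y - 1*(-61)) = 4*(Y + 61) = 4*(61 + Y) = 244 + 4*Y)
-43545 - E(K(11)) = -43545 - (244 + 4*(11*(-4 + 11**3))) = -43545 - (244 + 4*(11*(-4 + 1331))) = -43545 - (244 + 4*(11*1327)) = -43545 - (244 + 4*14597) = -43545 - (244 + 58388) = -43545 - 1*58632 = -43545 - 58632 = -102177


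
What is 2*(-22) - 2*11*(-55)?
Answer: 1166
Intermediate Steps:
2*(-22) - 2*11*(-55) = -44 - 22*(-55) = -44 + 1210 = 1166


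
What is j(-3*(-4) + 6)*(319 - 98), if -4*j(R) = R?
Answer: -1989/2 ≈ -994.50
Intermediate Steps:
j(R) = -R/4
j(-3*(-4) + 6)*(319 - 98) = (-(-3*(-4) + 6)/4)*(319 - 98) = -(12 + 6)/4*221 = -¼*18*221 = -9/2*221 = -1989/2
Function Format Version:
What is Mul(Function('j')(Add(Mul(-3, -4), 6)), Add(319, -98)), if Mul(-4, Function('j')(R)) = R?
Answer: Rational(-1989, 2) ≈ -994.50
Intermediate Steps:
Function('j')(R) = Mul(Rational(-1, 4), R)
Mul(Function('j')(Add(Mul(-3, -4), 6)), Add(319, -98)) = Mul(Mul(Rational(-1, 4), Add(Mul(-3, -4), 6)), Add(319, -98)) = Mul(Mul(Rational(-1, 4), Add(12, 6)), 221) = Mul(Mul(Rational(-1, 4), 18), 221) = Mul(Rational(-9, 2), 221) = Rational(-1989, 2)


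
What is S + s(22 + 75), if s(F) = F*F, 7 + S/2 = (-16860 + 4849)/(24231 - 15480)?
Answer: 82191623/8751 ≈ 9392.3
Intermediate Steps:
S = -146536/8751 (S = -14 + 2*((-16860 + 4849)/(24231 - 15480)) = -14 + 2*(-12011/8751) = -14 - 24022/8751 = -146536/8751 ≈ -16.745)
s(F) = F²
S + s(22 + 75) = -146536/8751 + (22 + 75)² = -146536/8751 + 97² = -146536/8751 + 9409 = 82191623/8751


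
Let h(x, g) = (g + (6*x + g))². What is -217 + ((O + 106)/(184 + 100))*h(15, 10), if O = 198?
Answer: 904193/71 ≈ 12735.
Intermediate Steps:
h(x, g) = (2*g + 6*x)² (h(x, g) = (g + (g + 6*x))² = (2*g + 6*x)²)
-217 + ((O + 106)/(184 + 100))*h(15, 10) = -217 + ((198 + 106)/(184 + 100))*(4*(10 + 3*15)²) = -217 + (304/284)*(4*(10 + 45)²) = -217 + (304*(1/284))*(4*55²) = -217 + 76*(4*3025)/71 = -217 + (76/71)*12100 = -217 + 919600/71 = 904193/71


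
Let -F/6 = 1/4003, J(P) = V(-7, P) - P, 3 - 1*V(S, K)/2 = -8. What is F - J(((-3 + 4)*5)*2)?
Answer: -48042/4003 ≈ -12.001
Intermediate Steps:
V(S, K) = 22 (V(S, K) = 6 - 2*(-8) = 6 + 16 = 22)
J(P) = 22 - P
F = -6/4003 ≈ -0.0014989
F - J(((-3 + 4)*5)*2) = -6/4003 - (22 - (-3 + 4)*5*2) = -6/4003 - (22 - 1*5*2) = -6/4003 - (22 - 5*2) = -6/4003 - (22 - 1*10) = -6/4003 - (22 - 10) = -6/4003 - 1*12 = -6/4003 - 12 = -48042/4003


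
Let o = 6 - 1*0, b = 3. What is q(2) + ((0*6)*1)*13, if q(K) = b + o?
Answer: 9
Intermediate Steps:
o = 6 (o = 6 + 0 = 6)
q(K) = 9 (q(K) = 3 + 6 = 9)
q(2) + ((0*6)*1)*13 = 9 + ((0*6)*1)*13 = 9 + (0*1)*13 = 9 + 0*13 = 9 + 0 = 9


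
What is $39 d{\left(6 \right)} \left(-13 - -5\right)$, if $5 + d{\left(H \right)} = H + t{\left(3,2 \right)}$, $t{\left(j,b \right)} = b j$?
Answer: $-2184$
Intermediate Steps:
$d{\left(H \right)} = 1 + H$ ($d{\left(H \right)} = -5 + \left(H + 2 \cdot 3\right) = -5 + \left(H + 6\right) = -5 + \left(6 + H\right) = 1 + H$)
$39 d{\left(6 \right)} \left(-13 - -5\right) = 39 \left(1 + 6\right) \left(-13 - -5\right) = 39 \cdot 7 \left(-13 + 5\right) = 273 \left(-8\right) = -2184$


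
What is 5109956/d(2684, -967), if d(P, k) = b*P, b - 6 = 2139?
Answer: 1277489/1439295 ≈ 0.88758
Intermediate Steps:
b = 2145 (b = 6 + 2139 = 2145)
d(P, k) = 2145*P
5109956/d(2684, -967) = 5109956/((2145*2684)) = 5109956/5757180 = 5109956*(1/5757180) = 1277489/1439295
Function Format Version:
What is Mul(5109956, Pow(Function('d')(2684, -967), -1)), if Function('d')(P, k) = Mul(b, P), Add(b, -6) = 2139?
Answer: Rational(1277489, 1439295) ≈ 0.88758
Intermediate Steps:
b = 2145 (b = Add(6, 2139) = 2145)
Function('d')(P, k) = Mul(2145, P)
Mul(5109956, Pow(Function('d')(2684, -967), -1)) = Mul(5109956, Pow(Mul(2145, 2684), -1)) = Mul(5109956, Pow(5757180, -1)) = Mul(5109956, Rational(1, 5757180)) = Rational(1277489, 1439295)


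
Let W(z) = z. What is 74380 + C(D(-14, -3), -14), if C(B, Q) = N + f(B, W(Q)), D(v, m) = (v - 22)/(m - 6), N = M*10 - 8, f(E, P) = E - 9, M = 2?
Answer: 74387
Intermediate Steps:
f(E, P) = -9 + E
N = 12 (N = 2*10 - 8 = 20 - 8 = 12)
D(v, m) = (-22 + v)/(-6 + m)
C(B, Q) = 3 + B (C(B, Q) = 12 + (-9 + B) = 3 + B)
74380 + C(D(-14, -3), -14) = 74380 + (3 + (-22 - 14)/(-6 - 3)) = 74380 + (3 - 36/(-9)) = 74380 + (3 - ⅑*(-36)) = 74380 + (3 + 4) = 74380 + 7 = 74387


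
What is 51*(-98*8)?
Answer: -39984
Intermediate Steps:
51*(-98*8) = 51*(-784) = -39984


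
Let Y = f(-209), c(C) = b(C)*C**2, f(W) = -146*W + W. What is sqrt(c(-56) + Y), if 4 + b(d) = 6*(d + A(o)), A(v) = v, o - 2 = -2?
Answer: I*sqrt(1035935) ≈ 1017.8*I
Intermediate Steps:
o = 0 (o = 2 - 2 = 0)
b(d) = -4 + 6*d (b(d) = -4 + 6*(d + 0) = -4 + 6*d)
f(W) = -145*W
c(C) = C**2*(-4 + 6*C) (c(C) = (-4 + 6*C)*C**2 = C**2*(-4 + 6*C))
Y = 30305 (Y = -145*(-209) = 30305)
sqrt(c(-56) + Y) = sqrt((-56)**2*(-4 + 6*(-56)) + 30305) = sqrt(3136*(-4 - 336) + 30305) = sqrt(3136*(-340) + 30305) = sqrt(-1066240 + 30305) = sqrt(-1035935) = I*sqrt(1035935)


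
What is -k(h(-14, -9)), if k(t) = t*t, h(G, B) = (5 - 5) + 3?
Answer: -9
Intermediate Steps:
h(G, B) = 3 (h(G, B) = 0 + 3 = 3)
k(t) = t**2
-k(h(-14, -9)) = -1*3**2 = -1*9 = -9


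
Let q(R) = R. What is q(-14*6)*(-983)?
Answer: 82572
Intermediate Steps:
q(-14*6)*(-983) = -14*6*(-983) = -84*(-983) = 82572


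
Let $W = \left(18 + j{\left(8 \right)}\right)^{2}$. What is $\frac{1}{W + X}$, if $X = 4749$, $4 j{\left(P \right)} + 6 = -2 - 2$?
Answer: $\frac{4}{19957} \approx 0.00020043$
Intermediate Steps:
$j{\left(P \right)} = - \frac{5}{2}$ ($j{\left(P \right)} = - \frac{3}{2} + \frac{-2 - 2}{4} = - \frac{3}{2} + \frac{1}{4} \left(-4\right) = - \frac{3}{2} - 1 = - \frac{5}{2}$)
$W = \frac{961}{4}$ ($W = \left(18 - \frac{5}{2}\right)^{2} = \left(\frac{31}{2}\right)^{2} = \frac{961}{4} \approx 240.25$)
$\frac{1}{W + X} = \frac{1}{\frac{961}{4} + 4749} = \frac{1}{\frac{19957}{4}} = \frac{4}{19957}$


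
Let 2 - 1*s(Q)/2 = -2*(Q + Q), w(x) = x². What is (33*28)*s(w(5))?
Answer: 188496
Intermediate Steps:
s(Q) = 4 + 8*Q (s(Q) = 4 - (-4)*(Q + Q) = 4 - (-4)*2*Q = 4 - (-8)*Q = 4 + 8*Q)
(33*28)*s(w(5)) = (33*28)*(4 + 8*5²) = 924*(4 + 8*25) = 924*(4 + 200) = 924*204 = 188496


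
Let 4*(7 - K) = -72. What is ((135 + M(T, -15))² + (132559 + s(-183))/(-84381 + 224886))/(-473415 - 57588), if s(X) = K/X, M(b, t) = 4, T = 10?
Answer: -496813828487/13653369502245 ≈ -0.036388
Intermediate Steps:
K = 25 (K = 7 - ¼*(-72) = 7 + 18 = 25)
s(X) = 25/X
((135 + M(T, -15))² + (132559 + s(-183))/(-84381 + 224886))/(-473415 - 57588) = ((135 + 4)² + (132559 + 25/(-183))/(-84381 + 224886))/(-473415 - 57588) = (139² + (132559 + 25*(-1/183))/140505)/(-531003) = (19321 + (132559 - 25/183)*(1/140505))*(-1/531003) = (19321 + (24258272/183)*(1/140505))*(-1/531003) = (19321 + 24258272/25712415)*(-1/531003) = (496813828487/25712415)*(-1/531003) = -496813828487/13653369502245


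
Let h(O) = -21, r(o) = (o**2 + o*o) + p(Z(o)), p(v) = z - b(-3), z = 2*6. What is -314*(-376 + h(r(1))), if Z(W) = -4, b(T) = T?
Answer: 124658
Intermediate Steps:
z = 12
p(v) = 15 (p(v) = 12 - 1*(-3) = 12 + 3 = 15)
r(o) = 15 + 2*o**2 (r(o) = (o**2 + o*o) + 15 = (o**2 + o**2) + 15 = 2*o**2 + 15 = 15 + 2*o**2)
-314*(-376 + h(r(1))) = -314*(-376 - 21) = -314*(-397) = 124658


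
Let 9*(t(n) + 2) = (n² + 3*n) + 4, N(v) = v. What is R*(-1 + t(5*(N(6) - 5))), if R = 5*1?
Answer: 85/9 ≈ 9.4444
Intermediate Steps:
R = 5
t(n) = -14/9 + n/3 + n²/9 (t(n) = -2 + ((n² + 3*n) + 4)/9 = -2 + (4 + n² + 3*n)/9 = -2 + (4/9 + n/3 + n²/9) = -14/9 + n/3 + n²/9)
R*(-1 + t(5*(N(6) - 5))) = 5*(-1 + (-14/9 + (5*(6 - 5))/3 + (5*(6 - 5))²/9)) = 5*(-1 + (-14/9 + (5*1)/3 + (5*1)²/9)) = 5*(-1 + (-14/9 + (⅓)*5 + (⅑)*5²)) = 5*(-1 + (-14/9 + 5/3 + (⅑)*25)) = 5*(-1 + (-14/9 + 5/3 + 25/9)) = 5*(-1 + 26/9) = 5*(17/9) = 85/9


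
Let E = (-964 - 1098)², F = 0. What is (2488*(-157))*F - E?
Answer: -4251844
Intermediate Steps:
E = 4251844 (E = (-2062)² = 4251844)
(2488*(-157))*F - E = (2488*(-157))*0 - 1*4251844 = -390616*0 - 4251844 = 0 - 4251844 = -4251844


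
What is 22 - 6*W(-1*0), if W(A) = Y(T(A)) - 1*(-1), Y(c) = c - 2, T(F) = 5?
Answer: -2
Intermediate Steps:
Y(c) = -2 + c
W(A) = 4 (W(A) = (-2 + 5) - 1*(-1) = 3 + 1 = 4)
22 - 6*W(-1*0) = 22 - 6*4 = 22 - 24 = -2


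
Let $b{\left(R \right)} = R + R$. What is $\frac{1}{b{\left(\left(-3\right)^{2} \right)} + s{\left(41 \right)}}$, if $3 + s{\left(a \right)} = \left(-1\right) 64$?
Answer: $- \frac{1}{49} \approx -0.020408$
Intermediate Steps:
$s{\left(a \right)} = -67$ ($s{\left(a \right)} = -3 - 64 = -67$)
$b{\left(R \right)} = 2 R$
$\frac{1}{b{\left(\left(-3\right)^{2} \right)} + s{\left(41 \right)}} = \frac{1}{2 \left(-3\right)^{2} - 67} = \frac{1}{2 \cdot 9 - 67} = \frac{1}{18 - 67} = \frac{1}{-49} = - \frac{1}{49}$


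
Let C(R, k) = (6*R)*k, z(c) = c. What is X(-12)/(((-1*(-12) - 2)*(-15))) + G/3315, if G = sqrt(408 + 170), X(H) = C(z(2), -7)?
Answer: 14/25 + sqrt(2)/195 ≈ 0.56725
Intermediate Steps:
C(R, k) = 6*R*k
X(H) = -84 (X(H) = 6*2*(-7) = -84)
G = 17*sqrt(2) (G = sqrt(578) = 17*sqrt(2) ≈ 24.042)
X(-12)/(((-1*(-12) - 2)*(-15))) + G/3315 = -84*(-1/(15*(-1*(-12) - 2))) + (17*sqrt(2))/3315 = -84*(-1/(15*(12 - 2))) + (17*sqrt(2))*(1/3315) = -84/(10*(-15)) + sqrt(2)/195 = -84/(-150) + sqrt(2)/195 = -84*(-1/150) + sqrt(2)/195 = 14/25 + sqrt(2)/195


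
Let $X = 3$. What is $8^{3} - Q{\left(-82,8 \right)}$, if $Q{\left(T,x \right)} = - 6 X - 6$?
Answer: $536$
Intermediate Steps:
$Q{\left(T,x \right)} = -24$ ($Q{\left(T,x \right)} = \left(-6\right) 3 - 6 = -18 - 6 = -24$)
$8^{3} - Q{\left(-82,8 \right)} = 8^{3} - -24 = 512 + 24 = 536$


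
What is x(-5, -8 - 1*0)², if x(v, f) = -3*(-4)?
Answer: 144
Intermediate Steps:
x(v, f) = 12
x(-5, -8 - 1*0)² = 12² = 144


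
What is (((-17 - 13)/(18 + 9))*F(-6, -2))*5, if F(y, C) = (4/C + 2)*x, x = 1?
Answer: 0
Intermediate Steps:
F(y, C) = 2 + 4/C (F(y, C) = (4/C + 2)*1 = (2 + 4/C)*1 = 2 + 4/C)
(((-17 - 13)/(18 + 9))*F(-6, -2))*5 = (((-17 - 13)/(18 + 9))*(2 + 4/(-2)))*5 = ((-30/27)*(2 + 4*(-½)))*5 = ((-30*1/27)*(2 - 2))*5 = -10/9*0*5 = 0*5 = 0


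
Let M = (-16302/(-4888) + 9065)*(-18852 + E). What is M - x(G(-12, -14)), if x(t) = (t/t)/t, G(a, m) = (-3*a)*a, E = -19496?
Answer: -7060767057601/20304 ≈ -3.4775e+8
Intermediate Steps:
G(a, m) = -3*a**2
x(t) = 1/t
M = -16344368189/47 (M = (-16302/(-4888) + 9065)*(-18852 - 19496) = (-16302*(-1/4888) + 9065)*(-38348) = (627/188 + 9065)*(-38348) = (1704847/188)*(-38348) = -16344368189/47 ≈ -3.4775e+8)
M - x(G(-12, -14)) = -16344368189/47 - 1/((-3*(-12)**2)) = -16344368189/47 - 1/((-3*144)) = -16344368189/47 - 1/(-432) = -16344368189/47 - 1*(-1/432) = -16344368189/47 + 1/432 = -7060767057601/20304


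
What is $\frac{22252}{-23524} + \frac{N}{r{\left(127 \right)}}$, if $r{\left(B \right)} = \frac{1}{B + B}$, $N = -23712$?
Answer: $- \frac{35420374651}{5881} \approx -6.0228 \cdot 10^{6}$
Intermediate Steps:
$r{\left(B \right)} = \frac{1}{2 B}$
$\frac{22252}{-23524} + \frac{N}{r{\left(127 \right)}} = \frac{22252}{-23524} - \frac{23712}{\frac{1}{2} \cdot \frac{1}{127}} = 22252 \left(- \frac{1}{23524}\right) - \frac{23712}{\frac{1}{2} \cdot \frac{1}{127}} = - \frac{5563}{5881} - 23712 \frac{1}{\frac{1}{254}} = - \frac{5563}{5881} - 6022848 = - \frac{35420374651}{5881}$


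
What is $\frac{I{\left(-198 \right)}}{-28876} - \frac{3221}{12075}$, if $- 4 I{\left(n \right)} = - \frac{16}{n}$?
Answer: $- \frac{1534654309}{5753182050} \approx -0.26675$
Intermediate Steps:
$I{\left(n \right)} = \frac{4}{n}$ ($I{\left(n \right)} = - \frac{\left(-16\right) \frac{1}{n}}{4} = \frac{4}{n}$)
$\frac{I{\left(-198 \right)}}{-28876} - \frac{3221}{12075} = \frac{4 \frac{1}{-198}}{-28876} - \frac{3221}{12075} = 4 \left(- \frac{1}{198}\right) \left(- \frac{1}{28876}\right) - \frac{3221}{12075} = \left(- \frac{2}{99}\right) \left(- \frac{1}{28876}\right) - \frac{3221}{12075} = \frac{1}{1429362} - \frac{3221}{12075} = - \frac{1534654309}{5753182050}$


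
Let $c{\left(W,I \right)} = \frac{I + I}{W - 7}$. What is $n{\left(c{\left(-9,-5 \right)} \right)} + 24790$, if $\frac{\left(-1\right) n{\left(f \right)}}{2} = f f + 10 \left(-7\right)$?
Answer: $\frac{797735}{32} \approx 24929.0$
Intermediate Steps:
$c{\left(W,I \right)} = \frac{2 I}{-7 + W}$
$n{\left(f \right)} = 140 - 2 f^{2}$ ($n{\left(f \right)} = - 2 \left(f f + 10 \left(-7\right)\right) = - 2 \left(f^{2} - 70\right) = - 2 \left(-70 + f^{2}\right) = 140 - 2 f^{2}$)
$n{\left(c{\left(-9,-5 \right)} \right)} + 24790 = \left(140 - 2 \left(2 \left(-5\right) \frac{1}{-7 - 9}\right)^{2}\right) + 24790 = \left(140 - 2 \left(2 \left(-5\right) \frac{1}{-16}\right)^{2}\right) + 24790 = \left(140 - 2 \left(2 \left(-5\right) \left(- \frac{1}{16}\right)\right)^{2}\right) + 24790 = \left(140 - 2 \left(\frac{5}{8}\right)^{2}\right) + 24790 = \left(140 - \frac{25}{32}\right) + 24790 = \frac{4455}{32} + 24790 = \frac{797735}{32}$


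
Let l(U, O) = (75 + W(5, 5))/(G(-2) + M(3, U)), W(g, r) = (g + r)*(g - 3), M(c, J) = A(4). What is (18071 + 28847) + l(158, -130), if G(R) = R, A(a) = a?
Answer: 93931/2 ≈ 46966.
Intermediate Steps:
M(c, J) = 4
W(g, r) = (-3 + g)*(g + r) (W(g, r) = (g + r)*(-3 + g) = (-3 + g)*(g + r))
l(U, O) = 95/2 (l(U, O) = (75 + (5² - 3*5 - 3*5 + 5*5))/(-2 + 4) = (75 + (25 - 15 - 15 + 25))/2 = (75 + 20)*(½) = 95*(½) = 95/2)
(18071 + 28847) + l(158, -130) = (18071 + 28847) + 95/2 = 46918 + 95/2 = 93931/2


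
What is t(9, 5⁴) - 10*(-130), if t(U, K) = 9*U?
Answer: 1381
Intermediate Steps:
t(9, 5⁴) - 10*(-130) = 9*9 - 10*(-130) = 81 + 1300 = 1381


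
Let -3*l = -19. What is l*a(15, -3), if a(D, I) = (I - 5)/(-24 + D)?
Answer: 152/27 ≈ 5.6296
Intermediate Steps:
a(D, I) = (-5 + I)/(-24 + D)
l = 19/3 (l = -⅓*(-19) = 19/3 ≈ 6.3333)
l*a(15, -3) = 19*((-5 - 3)/(-24 + 15))/3 = 19*(-8/(-9))/3 = 19*(-⅑*(-8))/3 = (19/3)*(8/9) = 152/27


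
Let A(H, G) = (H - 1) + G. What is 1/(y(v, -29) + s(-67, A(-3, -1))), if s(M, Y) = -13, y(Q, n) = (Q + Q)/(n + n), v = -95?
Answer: -29/282 ≈ -0.10284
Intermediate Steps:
A(H, G) = -1 + G + H (A(H, G) = (-1 + H) + G = -1 + G + H)
y(Q, n) = Q/n (y(Q, n) = (2*Q)/((2*n)) = (2*Q)*(1/(2*n)) = Q/n)
1/(y(v, -29) + s(-67, A(-3, -1))) = 1/(-95/(-29) - 13) = 1/(-95*(-1/29) - 13) = 1/(95/29 - 13) = 1/(-282/29) = -29/282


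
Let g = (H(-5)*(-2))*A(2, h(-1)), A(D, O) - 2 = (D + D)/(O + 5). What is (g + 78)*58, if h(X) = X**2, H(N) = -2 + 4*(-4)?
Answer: 10092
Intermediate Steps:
H(N) = -18 (H(N) = -2 - 16 = -18)
A(D, O) = 2 + 2*D/(5 + O) (A(D, O) = 2 + (D + D)/(O + 5) = 2 + (2*D)/(5 + O) = 2 + 2*D/(5 + O))
g = 96 (g = (-18*(-2))*(2*(5 + 2 + (-1)**2)/(5 + (-1)**2)) = 36*(2*(5 + 2 + 1)/(5 + 1)) = 36*(2*8/6) = 36*(2*(1/6)*8) = 36*(8/3) = 96)
(g + 78)*58 = (96 + 78)*58 = 174*58 = 10092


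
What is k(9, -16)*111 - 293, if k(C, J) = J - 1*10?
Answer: -3179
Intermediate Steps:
k(C, J) = -10 + J (k(C, J) = J - 10 = -10 + J)
k(9, -16)*111 - 293 = (-10 - 16)*111 - 293 = -26*111 - 293 = -2886 - 293 = -3179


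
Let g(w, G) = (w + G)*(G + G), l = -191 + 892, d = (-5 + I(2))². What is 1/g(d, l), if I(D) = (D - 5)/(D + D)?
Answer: 8/8233245 ≈ 9.7167e-7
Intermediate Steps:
I(D) = (-5 + D)/(2*D) (I(D) = (-5 + D)/((2*D)) = (-5 + D)*(1/(2*D)) = (-5 + D)/(2*D))
d = 529/16 (d = (-5 + (½)*(-5 + 2)/2)² = (-5 + (½)*(½)*(-3))² = (-5 - ¾)² = (-23/4)² = 529/16 ≈ 33.063)
l = 701
g(w, G) = 2*G*(G + w) (g(w, G) = (G + w)*(2*G) = 2*G*(G + w))
1/g(d, l) = 1/(2*701*(701 + 529/16)) = 1/(2*701*(11745/16)) = 1/(8233245/8) = 8/8233245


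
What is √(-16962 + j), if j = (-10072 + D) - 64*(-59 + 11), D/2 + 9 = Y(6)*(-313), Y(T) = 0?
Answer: 2*I*√5995 ≈ 154.85*I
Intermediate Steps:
D = -18 (D = -18 + 2*(0*(-313)) = -18 + 2*0 = -18 + 0 = -18)
j = -7018 (j = (-10072 - 18) - 64*(-59 + 11) = -10090 - 64*(-48) = -10090 + 3072 = -7018)
√(-16962 + j) = √(-16962 - 7018) = √(-23980) = 2*I*√5995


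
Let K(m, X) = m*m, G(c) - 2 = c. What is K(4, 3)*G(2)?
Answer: 64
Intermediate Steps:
G(c) = 2 + c
K(m, X) = m²
K(4, 3)*G(2) = 4²*(2 + 2) = 16*4 = 64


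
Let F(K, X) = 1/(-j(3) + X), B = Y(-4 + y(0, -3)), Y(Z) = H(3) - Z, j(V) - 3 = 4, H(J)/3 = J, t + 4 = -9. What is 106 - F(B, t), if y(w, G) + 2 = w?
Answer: 2121/20 ≈ 106.05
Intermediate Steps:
t = -13 (t = -4 - 9 = -13)
H(J) = 3*J
y(w, G) = -2 + w
j(V) = 7 (j(V) = 3 + 4 = 7)
Y(Z) = 9 - Z (Y(Z) = 3*3 - Z = 9 - Z)
B = 15 (B = 9 - (-4 + (-2 + 0)) = 9 - (-4 - 2) = 9 - 1*(-6) = 9 + 6 = 15)
F(K, X) = 1/(-7 + X) (F(K, X) = 1/(-1*7 + X) = 1/(-7 + X))
106 - F(B, t) = 106 - 1/(-7 - 13) = 106 - 1/(-20) = 106 - 1*(-1/20) = 106 + 1/20 = 2121/20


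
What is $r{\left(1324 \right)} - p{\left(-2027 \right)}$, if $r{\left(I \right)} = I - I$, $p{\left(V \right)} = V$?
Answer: $2027$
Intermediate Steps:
$r{\left(I \right)} = 0$
$r{\left(1324 \right)} - p{\left(-2027 \right)} = 0 - -2027 = 0 + 2027 = 2027$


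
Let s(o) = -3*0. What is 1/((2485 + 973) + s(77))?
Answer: 1/3458 ≈ 0.00028918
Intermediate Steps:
s(o) = 0
1/((2485 + 973) + s(77)) = 1/((2485 + 973) + 0) = 1/(3458 + 0) = 1/3458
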